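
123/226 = 123/226 = 0.54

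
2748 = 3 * 916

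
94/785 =94/785 =0.12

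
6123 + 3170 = 9293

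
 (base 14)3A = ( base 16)34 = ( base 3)1221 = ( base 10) 52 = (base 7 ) 103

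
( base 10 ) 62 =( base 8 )76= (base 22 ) 2I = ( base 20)32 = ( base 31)20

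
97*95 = 9215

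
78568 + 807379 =885947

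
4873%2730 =2143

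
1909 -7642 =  - 5733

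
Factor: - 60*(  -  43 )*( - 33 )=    - 2^2*3^2 * 5^1*11^1*43^1  =  - 85140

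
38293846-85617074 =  - 47323228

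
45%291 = 45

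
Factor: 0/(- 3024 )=0^1  =  0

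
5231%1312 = 1295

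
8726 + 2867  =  11593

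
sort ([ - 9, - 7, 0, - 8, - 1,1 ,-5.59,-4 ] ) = [  -  9, - 8, -7, - 5.59, - 4,-1, 0, 1 ]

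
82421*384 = 31649664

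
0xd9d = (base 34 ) 30h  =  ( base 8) 6635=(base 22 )749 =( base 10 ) 3485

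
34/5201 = 34/5201 = 0.01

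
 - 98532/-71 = 1387 + 55/71 = 1387.77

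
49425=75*659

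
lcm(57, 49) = 2793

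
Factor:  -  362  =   - 2^1* 181^1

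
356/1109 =356/1109 = 0.32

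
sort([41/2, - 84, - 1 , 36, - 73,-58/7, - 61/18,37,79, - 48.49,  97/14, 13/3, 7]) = [ - 84, - 73, - 48.49, - 58/7,-61/18,-1,13/3,  97/14, 7,41/2,36,  37,79 ]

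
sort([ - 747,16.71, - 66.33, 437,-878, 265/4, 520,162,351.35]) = [ - 878, - 747 , - 66.33,16.71, 265/4, 162, 351.35, 437, 520]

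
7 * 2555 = 17885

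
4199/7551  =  4199/7551  =  0.56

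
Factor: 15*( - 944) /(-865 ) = 2832/173 = 2^4*  3^1*59^1*173^( - 1) 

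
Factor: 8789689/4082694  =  2^( -1)*3^(-1 )*7^( - 1 ) * 11^( - 1)*8837^ (-1)*8789689^1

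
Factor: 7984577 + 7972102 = 3^1*5318893^1 =15956679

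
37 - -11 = 48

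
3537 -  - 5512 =9049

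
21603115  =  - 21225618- - 42828733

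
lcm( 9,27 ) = 27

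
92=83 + 9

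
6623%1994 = 641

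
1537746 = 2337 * 658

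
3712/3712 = 1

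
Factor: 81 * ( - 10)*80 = - 2^5*3^4 * 5^2 = - 64800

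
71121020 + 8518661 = 79639681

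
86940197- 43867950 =43072247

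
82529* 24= 1980696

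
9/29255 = 9/29255=0.00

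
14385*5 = 71925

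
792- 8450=-7658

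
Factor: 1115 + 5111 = 6226=2^1*11^1*283^1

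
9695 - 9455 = 240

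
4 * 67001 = 268004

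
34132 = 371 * 92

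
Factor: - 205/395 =-41/79 = - 41^1*79^(-1 )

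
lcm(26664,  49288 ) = 1626504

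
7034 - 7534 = -500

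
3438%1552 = 334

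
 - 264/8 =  - 33 = - 33.00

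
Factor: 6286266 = 2^1*3^2*7^1*49891^1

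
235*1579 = 371065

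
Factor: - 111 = -3^1 * 37^1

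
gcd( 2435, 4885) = 5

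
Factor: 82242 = 2^1*3^3*1523^1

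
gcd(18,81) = 9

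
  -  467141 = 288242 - 755383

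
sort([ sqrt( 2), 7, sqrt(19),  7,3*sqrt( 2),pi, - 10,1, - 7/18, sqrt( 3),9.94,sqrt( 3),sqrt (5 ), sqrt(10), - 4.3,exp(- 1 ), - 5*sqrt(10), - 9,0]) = [ - 5*sqrt(10 ), - 10, - 9, - 4.3, - 7/18,0,exp( - 1),1,sqrt( 2 ),sqrt( 3 ),sqrt(3) , sqrt(5),pi , sqrt(10),  3 * sqrt( 2 ),  sqrt( 19), 7,7 , 9.94]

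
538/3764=269/1882 = 0.14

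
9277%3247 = 2783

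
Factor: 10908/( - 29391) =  - 2^2*3^2  *  97^ (-1)  =  - 36/97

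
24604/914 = 26 + 420/457 = 26.92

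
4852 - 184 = 4668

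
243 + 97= 340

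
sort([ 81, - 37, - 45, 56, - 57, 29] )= [ - 57,  -  45, - 37, 29, 56, 81]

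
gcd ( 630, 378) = 126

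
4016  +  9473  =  13489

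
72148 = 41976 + 30172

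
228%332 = 228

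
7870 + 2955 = 10825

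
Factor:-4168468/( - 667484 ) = 1042117/166871  =  17^1*59^1*1039^1*166871^(  -  1) 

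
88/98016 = 11/12252 =0.00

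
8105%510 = 455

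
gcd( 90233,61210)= 1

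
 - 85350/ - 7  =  12192 + 6/7 = 12192.86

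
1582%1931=1582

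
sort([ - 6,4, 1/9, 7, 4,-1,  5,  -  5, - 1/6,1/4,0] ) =[ - 6, - 5, - 1, - 1/6, 0, 1/9, 1/4, 4, 4, 5, 7] 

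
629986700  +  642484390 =1272471090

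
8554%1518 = 964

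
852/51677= 852/51677  =  0.02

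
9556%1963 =1704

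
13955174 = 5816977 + 8138197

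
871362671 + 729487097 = 1600849768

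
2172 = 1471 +701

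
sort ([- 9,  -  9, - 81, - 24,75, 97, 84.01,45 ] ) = [-81, - 24, - 9,-9, 45 , 75 , 84.01, 97 ] 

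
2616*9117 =23850072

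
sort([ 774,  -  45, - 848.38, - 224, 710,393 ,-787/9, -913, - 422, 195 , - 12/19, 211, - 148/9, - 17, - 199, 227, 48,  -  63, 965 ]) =[ - 913, - 848.38, - 422,-224, - 199, - 787/9, - 63, - 45, - 17, - 148/9, - 12/19,48, 195,211, 227 , 393,710,774,965 ]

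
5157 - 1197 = 3960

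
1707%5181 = 1707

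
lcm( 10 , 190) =190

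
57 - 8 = 49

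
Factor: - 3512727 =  - 3^4 * 17^1 * 2551^1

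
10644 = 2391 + 8253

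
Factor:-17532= - 2^2*3^2*487^1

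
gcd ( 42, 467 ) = 1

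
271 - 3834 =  - 3563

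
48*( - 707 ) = -33936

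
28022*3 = 84066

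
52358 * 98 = 5131084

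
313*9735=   3047055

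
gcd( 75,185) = 5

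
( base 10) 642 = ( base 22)174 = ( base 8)1202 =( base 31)km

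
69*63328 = 4369632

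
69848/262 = 266 + 78/131  =  266.60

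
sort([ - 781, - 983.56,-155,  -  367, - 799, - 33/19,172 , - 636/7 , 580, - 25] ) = [ - 983.56, - 799,  -  781,-367, - 155, -636/7, - 25, - 33/19,172,580 ] 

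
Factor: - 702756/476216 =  - 2^(  -  1)*3^6*13^( - 1)*19^( - 1) = - 729/494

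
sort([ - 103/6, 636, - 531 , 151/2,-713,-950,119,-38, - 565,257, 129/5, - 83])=[ -950, - 713, - 565, - 531, - 83, - 38, - 103/6,129/5, 151/2,119, 257 , 636] 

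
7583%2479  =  146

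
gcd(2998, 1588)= 2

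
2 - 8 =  - 6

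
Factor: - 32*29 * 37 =-34336 = -2^5*29^1*37^1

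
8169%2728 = 2713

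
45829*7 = 320803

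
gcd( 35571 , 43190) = 1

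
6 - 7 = -1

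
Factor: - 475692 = - 2^2*3^1  *7^2*809^1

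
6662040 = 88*75705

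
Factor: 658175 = 5^2*7^1*3761^1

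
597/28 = 597/28 = 21.32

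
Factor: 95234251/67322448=2^( - 4)*3^( - 3 )*7^1*17^( - 1) * 19^1*89^( - 1)*103^( - 1)*173^1*4139^1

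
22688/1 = 22688  =  22688.00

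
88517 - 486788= - 398271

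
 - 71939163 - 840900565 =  - 912839728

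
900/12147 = 300/4049 = 0.07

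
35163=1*35163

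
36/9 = 4=4.00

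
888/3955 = 888/3955= 0.22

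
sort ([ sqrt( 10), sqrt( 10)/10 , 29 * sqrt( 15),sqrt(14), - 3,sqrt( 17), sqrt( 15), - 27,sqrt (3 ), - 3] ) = [-27 , - 3, - 3,sqrt(10)/10,  sqrt(3 ),  sqrt( 10),sqrt(14 ),  sqrt (15),sqrt ( 17),29*sqrt(15)]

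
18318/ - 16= -9159/8=- 1144.88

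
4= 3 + 1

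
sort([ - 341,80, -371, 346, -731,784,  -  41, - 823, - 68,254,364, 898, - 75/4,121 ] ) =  [ - 823, - 731, -371, - 341, - 68, - 41,- 75/4,80, 121, 254,346,364,  784, 898 ]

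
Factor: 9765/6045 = 3^1*7^1*13^ (-1 ) = 21/13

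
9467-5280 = 4187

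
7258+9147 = 16405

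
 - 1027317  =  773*( - 1329)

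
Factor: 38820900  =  2^2*3^1*5^2*129403^1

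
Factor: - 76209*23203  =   - 1768277427  =  - 3^1*7^1*19^1*191^1*23203^1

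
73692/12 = 6141=   6141.00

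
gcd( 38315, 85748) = 97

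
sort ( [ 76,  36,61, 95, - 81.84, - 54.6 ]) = [ -81.84, - 54.6,36, 61,76, 95]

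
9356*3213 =30060828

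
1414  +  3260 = 4674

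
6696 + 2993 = 9689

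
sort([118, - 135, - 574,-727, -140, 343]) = [ - 727, - 574 ,-140 , -135,118,  343 ]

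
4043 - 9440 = - 5397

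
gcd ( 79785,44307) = 81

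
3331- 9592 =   -  6261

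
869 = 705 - -164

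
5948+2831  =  8779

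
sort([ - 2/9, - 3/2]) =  [ - 3/2, - 2/9]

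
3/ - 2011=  - 1 + 2008/2011 = - 0.00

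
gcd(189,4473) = 63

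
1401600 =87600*16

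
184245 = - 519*(-355 )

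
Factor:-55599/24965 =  -3^1*5^( - 1)*43^1*431^1*4993^ ( - 1)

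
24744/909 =8248/303 = 27.22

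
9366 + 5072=14438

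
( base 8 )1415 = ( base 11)650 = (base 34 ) mx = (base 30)q1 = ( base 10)781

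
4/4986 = 2/2493= 0.00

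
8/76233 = 8/76233 = 0.00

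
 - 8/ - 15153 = 8/15153 = 0.00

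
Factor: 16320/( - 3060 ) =-16/3= -2^4*3^( - 1) 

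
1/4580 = 1/4580 = 0.00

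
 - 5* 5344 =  - 26720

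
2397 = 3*799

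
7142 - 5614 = 1528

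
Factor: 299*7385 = 5^1 * 7^1*13^1*23^1*211^1 = 2208115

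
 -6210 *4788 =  - 29733480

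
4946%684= 158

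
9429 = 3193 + 6236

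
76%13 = 11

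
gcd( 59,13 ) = 1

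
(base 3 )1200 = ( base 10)45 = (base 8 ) 55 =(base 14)33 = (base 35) 1a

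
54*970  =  52380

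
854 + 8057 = 8911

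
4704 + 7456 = 12160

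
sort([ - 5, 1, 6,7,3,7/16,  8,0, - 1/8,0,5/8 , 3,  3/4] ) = [ - 5, - 1/8,0,0, 7/16,5/8, 3/4,1,3,3 , 6,7, 8]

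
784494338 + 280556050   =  1065050388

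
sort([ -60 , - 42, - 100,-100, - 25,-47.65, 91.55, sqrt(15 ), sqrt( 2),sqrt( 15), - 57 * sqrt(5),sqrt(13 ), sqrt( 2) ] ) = [ - 57 * sqrt( 5),-100, - 100,  -  60, - 47.65, - 42, - 25, sqrt( 2), sqrt( 2), sqrt ( 13), sqrt(15 ), sqrt (15), 91.55]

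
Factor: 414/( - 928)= - 207/464= - 2^(- 4 )*3^2*23^1*29^( - 1) 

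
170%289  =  170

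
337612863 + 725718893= 1063331756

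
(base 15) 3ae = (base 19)263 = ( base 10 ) 839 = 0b1101000111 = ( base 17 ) 2f6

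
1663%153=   133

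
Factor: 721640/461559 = 2^3 *3^( - 1 )*5^1 * 7^( - 1 ) *31^( - 1 ) * 709^ ( - 1 )*18041^1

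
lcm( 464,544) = 15776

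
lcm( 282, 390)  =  18330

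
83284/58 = 1435 + 27/29 = 1435.93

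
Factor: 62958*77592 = 2^4* 3^2*7^1*  53^1 * 61^1*1499^1 = 4885037136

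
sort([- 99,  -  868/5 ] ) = [-868/5, - 99 ] 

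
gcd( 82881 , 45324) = 9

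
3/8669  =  3/8669 = 0.00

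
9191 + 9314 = 18505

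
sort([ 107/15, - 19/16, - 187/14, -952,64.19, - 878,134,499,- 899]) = [ - 952, - 899  , - 878 , - 187/14,-19/16, 107/15, 64.19,134,499]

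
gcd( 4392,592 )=8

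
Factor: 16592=2^4*17^1*61^1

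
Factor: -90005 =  - 5^1*47^1*383^1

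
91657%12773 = 2246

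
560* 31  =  17360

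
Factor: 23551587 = 3^3*872281^1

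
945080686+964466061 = 1909546747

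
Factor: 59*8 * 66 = 31152 = 2^4*3^1*11^1*59^1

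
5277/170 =5277/170  =  31.04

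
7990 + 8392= 16382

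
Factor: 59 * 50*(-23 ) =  - 2^1 *5^2*23^1 * 59^1 = - 67850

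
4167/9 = 463 = 463.00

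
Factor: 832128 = 2^7*3^1* 11^1*197^1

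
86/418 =43/209 = 0.21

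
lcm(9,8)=72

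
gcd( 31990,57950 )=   10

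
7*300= 2100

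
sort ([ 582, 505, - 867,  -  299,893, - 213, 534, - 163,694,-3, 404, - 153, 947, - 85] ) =[- 867, - 299, - 213, - 163, - 153, - 85, - 3, 404, 505, 534, 582, 694,893, 947 ] 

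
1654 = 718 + 936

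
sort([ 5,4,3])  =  [3, 4,5]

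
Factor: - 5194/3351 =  - 2^1*3^( - 1 )*7^2*53^1 *1117^( - 1) 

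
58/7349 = 58/7349 =0.01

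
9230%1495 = 260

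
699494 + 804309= 1503803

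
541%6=1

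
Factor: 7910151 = 3^1*17^1 * 43^1 * 3607^1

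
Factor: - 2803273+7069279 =4266006 = 2^1*3^1*711001^1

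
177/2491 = 177/2491 = 0.07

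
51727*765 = 39571155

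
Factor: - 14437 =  - 14437^1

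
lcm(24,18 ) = 72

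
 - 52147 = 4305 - 56452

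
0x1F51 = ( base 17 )1ACA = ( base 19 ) 133i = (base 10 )8017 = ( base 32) 7QH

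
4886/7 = 698 = 698.00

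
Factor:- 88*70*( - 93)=2^4*3^1*5^1*7^1*11^1*31^1 = 572880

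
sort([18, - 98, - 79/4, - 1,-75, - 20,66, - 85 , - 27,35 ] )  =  [ - 98, - 85,-75,  -  27, - 20,-79/4, - 1,18,35,66]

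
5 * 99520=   497600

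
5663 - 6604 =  - 941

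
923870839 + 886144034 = 1810014873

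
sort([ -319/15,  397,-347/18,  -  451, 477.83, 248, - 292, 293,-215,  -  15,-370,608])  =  [ - 451, - 370,  -  292, - 215,-319/15,-347/18,-15,248,  293, 397, 477.83, 608] 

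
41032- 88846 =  - 47814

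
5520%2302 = 916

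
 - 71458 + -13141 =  - 84599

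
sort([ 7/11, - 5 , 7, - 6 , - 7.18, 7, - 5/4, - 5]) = [ - 7.18 ,  -  6  , - 5,-5 ,-5/4,7/11,7,7]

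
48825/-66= - 740 +5/22 = - 739.77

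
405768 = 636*638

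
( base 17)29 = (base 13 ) 34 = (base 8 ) 53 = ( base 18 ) 27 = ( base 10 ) 43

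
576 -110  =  466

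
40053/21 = 13351/7=1907.29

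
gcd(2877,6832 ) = 7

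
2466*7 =17262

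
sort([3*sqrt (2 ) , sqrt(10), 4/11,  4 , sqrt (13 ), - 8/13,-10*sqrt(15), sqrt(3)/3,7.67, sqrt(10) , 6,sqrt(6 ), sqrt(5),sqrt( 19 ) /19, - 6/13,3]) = [ - 10*sqrt( 15 ), - 8/13, - 6/13, sqrt(19 )/19,4/11  ,  sqrt ( 3)/3, sqrt(5 ), sqrt( 6 ),3 , sqrt( 10), sqrt( 10 ), sqrt(13), 4, 3*sqrt(2),6, 7.67]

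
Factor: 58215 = 3^1*5^1 * 3881^1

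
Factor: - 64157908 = -2^2  *  19^1 * 844183^1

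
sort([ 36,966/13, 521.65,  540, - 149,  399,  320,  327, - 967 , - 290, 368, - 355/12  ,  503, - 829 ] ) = [ - 967, - 829 ,-290, - 149, - 355/12,  36,966/13,320,327,368 , 399,  503, 521.65,540] 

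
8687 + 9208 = 17895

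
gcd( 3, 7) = 1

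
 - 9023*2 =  - 18046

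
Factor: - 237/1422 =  - 1/6 = - 2^( - 1)*3^( - 1) 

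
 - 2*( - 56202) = 112404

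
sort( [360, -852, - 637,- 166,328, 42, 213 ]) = [ - 852, - 637, - 166, 42, 213, 328, 360]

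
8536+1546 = 10082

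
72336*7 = 506352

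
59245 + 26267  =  85512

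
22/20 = 1 + 1/10 = 1.10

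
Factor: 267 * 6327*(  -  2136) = -2^3*3^4* 19^1 * 37^1 * 89^2=- 3608364024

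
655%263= 129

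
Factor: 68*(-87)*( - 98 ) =2^3 *3^1*7^2*17^1 * 29^1 = 579768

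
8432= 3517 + 4915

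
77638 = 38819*2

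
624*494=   308256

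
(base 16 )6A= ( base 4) 1222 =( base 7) 211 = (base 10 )106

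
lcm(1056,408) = 17952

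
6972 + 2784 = 9756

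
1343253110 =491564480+851688630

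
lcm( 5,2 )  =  10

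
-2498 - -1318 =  - 1180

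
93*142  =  13206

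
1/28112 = 1/28112 = 0.00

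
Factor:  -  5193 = - 3^2*577^1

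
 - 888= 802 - 1690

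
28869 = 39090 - 10221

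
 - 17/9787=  - 1 + 9770/9787 = - 0.00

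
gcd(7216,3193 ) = 1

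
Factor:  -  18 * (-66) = 2^2 * 3^3*11^1= 1188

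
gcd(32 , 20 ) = 4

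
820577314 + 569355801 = 1389933115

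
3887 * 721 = 2802527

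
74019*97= 7179843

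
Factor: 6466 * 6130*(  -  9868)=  - 391133771440   =  -2^4*5^1*53^1*61^1*613^1*2467^1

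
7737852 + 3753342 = 11491194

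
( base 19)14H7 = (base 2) 10000110111001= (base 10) 8633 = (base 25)dk8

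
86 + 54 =140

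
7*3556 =24892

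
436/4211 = 436/4211  =  0.10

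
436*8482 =3698152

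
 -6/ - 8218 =3/4109 = 0.00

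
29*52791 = 1530939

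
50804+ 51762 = 102566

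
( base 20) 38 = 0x44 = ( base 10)68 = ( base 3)2112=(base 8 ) 104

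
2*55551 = 111102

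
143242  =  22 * 6511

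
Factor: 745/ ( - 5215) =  - 1/7 = - 7^( - 1)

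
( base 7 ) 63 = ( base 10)45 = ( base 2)101101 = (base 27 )1i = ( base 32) 1d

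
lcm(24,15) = 120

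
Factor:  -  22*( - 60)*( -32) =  - 42240=-  2^8*3^1*5^1*11^1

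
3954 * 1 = 3954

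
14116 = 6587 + 7529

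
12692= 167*76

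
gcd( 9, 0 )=9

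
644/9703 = 644/9703=0.07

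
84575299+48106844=132682143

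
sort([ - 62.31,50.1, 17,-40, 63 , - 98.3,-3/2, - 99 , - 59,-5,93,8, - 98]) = [ - 99, - 98.3, - 98,-62.31, - 59,-40, - 5 , -3/2  ,  8 , 17, 50.1, 63,93 ]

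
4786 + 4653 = 9439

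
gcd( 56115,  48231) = 9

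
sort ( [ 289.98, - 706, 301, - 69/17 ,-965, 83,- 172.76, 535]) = [ - 965, - 706,-172.76, - 69/17,  83, 289.98, 301, 535]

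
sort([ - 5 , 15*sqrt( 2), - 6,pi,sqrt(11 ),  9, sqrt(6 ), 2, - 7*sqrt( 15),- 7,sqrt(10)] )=[ - 7*sqrt( 15), - 7, - 6, - 5,2,sqrt(6 ),pi, sqrt( 10), sqrt ( 11), 9,  15*sqrt(2)] 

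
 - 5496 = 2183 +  - 7679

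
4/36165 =4/36165 = 0.00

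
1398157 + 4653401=6051558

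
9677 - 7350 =2327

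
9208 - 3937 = 5271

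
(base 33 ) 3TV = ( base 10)4255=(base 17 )EC5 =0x109F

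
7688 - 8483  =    -  795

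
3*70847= 212541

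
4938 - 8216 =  - 3278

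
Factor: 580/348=3^( - 1)*5^1 = 5/3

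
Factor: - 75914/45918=-37957/22959 = - 3^( - 2)*2551^( - 1 )*37957^1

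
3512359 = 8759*401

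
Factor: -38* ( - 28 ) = 2^3*7^1 * 19^1 = 1064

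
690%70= 60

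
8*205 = 1640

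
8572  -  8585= - 13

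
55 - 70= - 15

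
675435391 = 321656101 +353779290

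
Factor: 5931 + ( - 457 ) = 5474 = 2^1*7^1* 17^1*23^1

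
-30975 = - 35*885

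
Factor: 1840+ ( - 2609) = -769^1 = - 769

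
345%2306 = 345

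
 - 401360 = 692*( - 580 )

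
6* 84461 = 506766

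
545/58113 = 545/58113= 0.01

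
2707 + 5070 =7777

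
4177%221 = 199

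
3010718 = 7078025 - 4067307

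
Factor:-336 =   -  2^4*3^1 * 7^1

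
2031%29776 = 2031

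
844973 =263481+581492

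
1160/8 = 145 = 145.00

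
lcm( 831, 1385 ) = 4155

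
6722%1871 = 1109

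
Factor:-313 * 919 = -313^1 * 919^1 = -287647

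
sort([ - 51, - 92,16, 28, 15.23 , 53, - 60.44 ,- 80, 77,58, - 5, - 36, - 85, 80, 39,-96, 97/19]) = [ - 96  , - 92, - 85,-80, - 60.44, - 51,  -  36, - 5, 97/19,15.23,16, 28,39, 53, 58, 77,  80 ] 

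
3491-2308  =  1183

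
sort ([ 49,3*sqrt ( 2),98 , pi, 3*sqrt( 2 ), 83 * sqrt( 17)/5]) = [ pi, 3*sqrt ( 2),3*sqrt(2) , 49, 83*sqrt ( 17)/5, 98 ] 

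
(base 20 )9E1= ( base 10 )3881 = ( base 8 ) 7451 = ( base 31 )416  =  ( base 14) 15B3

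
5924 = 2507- - 3417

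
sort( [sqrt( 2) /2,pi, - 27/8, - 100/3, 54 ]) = [ - 100/3,-27/8, sqrt(2)/2,  pi,54] 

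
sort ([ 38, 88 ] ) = [38, 88 ]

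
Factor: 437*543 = 3^1*19^1*23^1*181^1 = 237291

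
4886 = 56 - -4830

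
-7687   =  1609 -9296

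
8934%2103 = 522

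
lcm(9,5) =45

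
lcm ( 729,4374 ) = 4374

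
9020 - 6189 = 2831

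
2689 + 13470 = 16159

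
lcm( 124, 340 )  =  10540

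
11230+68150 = 79380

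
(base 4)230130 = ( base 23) 58f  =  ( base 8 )5434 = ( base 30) 34o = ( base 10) 2844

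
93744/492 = 190+22/41=190.54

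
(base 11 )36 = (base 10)39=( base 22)1H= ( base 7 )54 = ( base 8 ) 47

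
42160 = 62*680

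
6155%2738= 679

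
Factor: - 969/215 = - 3^1* 5^( -1) * 17^1*19^1*43^( -1 )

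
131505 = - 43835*(-3 ) 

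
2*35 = 70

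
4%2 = 0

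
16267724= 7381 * 2204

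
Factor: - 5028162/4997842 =- 2514081/2498921 = - 3^1*43^1 * 19489^1*2498921^( - 1) 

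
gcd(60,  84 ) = 12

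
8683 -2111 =6572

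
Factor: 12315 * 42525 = 3^6*5^3*7^1*821^1=523695375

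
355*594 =210870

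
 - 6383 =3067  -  9450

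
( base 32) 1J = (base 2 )110011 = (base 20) 2b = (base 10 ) 51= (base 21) 29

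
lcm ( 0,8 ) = 0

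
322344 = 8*40293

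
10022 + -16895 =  - 6873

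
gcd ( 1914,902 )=22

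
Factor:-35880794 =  - 2^1*17940397^1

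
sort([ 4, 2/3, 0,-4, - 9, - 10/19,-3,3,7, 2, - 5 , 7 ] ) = [  -  9,-5,-4,-3,-10/19, 0, 2/3, 2,  3, 4,7,7]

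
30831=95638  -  64807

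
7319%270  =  29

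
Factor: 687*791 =3^1  *  7^1*113^1*229^1=543417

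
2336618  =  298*7841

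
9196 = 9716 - 520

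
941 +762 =1703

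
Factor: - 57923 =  - 57923^1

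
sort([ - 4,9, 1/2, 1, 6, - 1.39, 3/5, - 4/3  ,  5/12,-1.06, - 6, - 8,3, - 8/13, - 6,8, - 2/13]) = [- 8, - 6, - 6, - 4, - 1.39, - 4/3 , - 1.06 , - 8/13, - 2/13, 5/12,1/2, 3/5, 1,3,6, 8,9]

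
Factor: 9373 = 7^1*13^1 * 103^1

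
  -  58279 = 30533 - 88812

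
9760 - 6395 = 3365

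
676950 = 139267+537683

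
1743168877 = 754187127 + 988981750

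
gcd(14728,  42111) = 1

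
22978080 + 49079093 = 72057173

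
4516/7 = 645 + 1/7 = 645.14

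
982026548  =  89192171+892834377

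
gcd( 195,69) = 3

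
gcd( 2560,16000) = 640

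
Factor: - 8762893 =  - 8762893^1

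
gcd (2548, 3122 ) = 14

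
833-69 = 764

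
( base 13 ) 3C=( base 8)63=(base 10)51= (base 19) 2D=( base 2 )110011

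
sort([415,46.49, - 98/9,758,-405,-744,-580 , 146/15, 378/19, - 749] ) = [-749, - 744,-580, - 405,  -  98/9,146/15,378/19, 46.49,  415,  758]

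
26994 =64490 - 37496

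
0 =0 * 72275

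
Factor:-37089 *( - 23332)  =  2^2 * 3^2 * 13^1*19^1*307^1*317^1 = 865360548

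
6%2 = 0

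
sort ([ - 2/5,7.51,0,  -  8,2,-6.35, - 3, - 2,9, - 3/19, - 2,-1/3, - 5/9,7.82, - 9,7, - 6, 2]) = [ - 9,-8, - 6.35, - 6 , -3,-2, - 2, - 5/9,  -  2/5,-1/3,-3/19,0,2,2, 7,7.51,7.82, 9 ] 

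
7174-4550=2624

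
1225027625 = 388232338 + 836795287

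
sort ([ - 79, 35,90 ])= [ - 79 , 35,  90 ] 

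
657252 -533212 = 124040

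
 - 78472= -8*9809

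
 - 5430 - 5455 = -10885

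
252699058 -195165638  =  57533420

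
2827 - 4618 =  - 1791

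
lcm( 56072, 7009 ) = 56072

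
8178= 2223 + 5955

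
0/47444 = 0 = 0.00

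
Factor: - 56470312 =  - 2^3*47^1 * 101^1*1487^1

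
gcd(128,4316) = 4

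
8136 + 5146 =13282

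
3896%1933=30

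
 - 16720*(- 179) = 2992880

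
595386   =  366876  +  228510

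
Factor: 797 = 797^1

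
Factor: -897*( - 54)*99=4795362 = 2^1*3^6*11^1*13^1*23^1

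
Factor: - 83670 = - 2^1 *3^1*5^1*2789^1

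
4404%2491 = 1913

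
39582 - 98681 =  - 59099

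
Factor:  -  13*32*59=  - 24544 = - 2^5*13^1*59^1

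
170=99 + 71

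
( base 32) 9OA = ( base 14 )38DC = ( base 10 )9994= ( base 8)23412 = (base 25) FOJ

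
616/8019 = 56/729 = 0.08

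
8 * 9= 72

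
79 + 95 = 174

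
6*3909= 23454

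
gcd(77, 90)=1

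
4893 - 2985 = 1908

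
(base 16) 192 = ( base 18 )146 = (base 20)102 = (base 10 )402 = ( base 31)cu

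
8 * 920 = 7360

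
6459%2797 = 865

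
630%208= 6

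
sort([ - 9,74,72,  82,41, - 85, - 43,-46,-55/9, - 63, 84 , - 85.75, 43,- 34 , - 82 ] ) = [ - 85.75,  -  85,  -  82,-63,  -  46, - 43, - 34,  -  9, - 55/9, 41, 43, 72, 74, 82, 84 ]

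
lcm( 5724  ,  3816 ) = 11448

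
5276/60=1319/15 = 87.93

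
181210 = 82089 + 99121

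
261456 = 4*65364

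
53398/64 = 26699/32 = 834.34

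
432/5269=432/5269 = 0.08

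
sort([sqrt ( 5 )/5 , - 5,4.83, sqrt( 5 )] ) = [ - 5, sqrt(5) /5 , sqrt( 5) , 4.83] 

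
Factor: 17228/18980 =5^ (-1 ) * 13^( - 1) * 59^1 = 59/65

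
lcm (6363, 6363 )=6363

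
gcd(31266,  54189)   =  81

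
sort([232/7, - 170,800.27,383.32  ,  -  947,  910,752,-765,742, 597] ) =[ - 947, - 765,-170, 232/7,383.32,597,742,752, 800.27, 910]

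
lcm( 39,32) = 1248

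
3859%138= 133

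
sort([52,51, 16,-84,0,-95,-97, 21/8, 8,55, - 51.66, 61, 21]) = [ - 97, - 95 ,-84, - 51.66, 0,21/8,8, 16, 21,51, 52 , 55,61]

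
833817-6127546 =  - 5293729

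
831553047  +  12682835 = 844235882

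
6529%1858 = 955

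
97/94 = 1 +3/94 = 1.03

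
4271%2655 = 1616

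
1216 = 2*608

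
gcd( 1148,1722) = 574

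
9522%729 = 45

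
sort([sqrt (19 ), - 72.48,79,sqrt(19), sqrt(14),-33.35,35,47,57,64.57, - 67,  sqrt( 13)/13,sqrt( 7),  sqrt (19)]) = [-72.48, - 67, - 33.35, sqrt(13) /13,sqrt(7), sqrt( 14 ),sqrt(  19 ), sqrt(19),sqrt( 19 ),35 , 47,57,64.57, 79 ]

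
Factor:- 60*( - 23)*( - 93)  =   - 128340 = - 2^2*3^2*5^1*23^1 * 31^1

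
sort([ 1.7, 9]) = [ 1.7, 9] 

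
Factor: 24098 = 2^1 * 12049^1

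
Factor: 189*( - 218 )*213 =-8776026=- 2^1* 3^4*7^1*71^1 *109^1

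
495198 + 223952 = 719150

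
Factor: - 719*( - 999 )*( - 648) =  - 2^3*3^7 * 37^1 * 719^1 = -465446088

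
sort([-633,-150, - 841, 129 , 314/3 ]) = [- 841, - 633, - 150,  314/3,129] 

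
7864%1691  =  1100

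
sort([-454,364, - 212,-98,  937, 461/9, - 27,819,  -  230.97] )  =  [ - 454,  -  230.97, - 212, - 98,- 27, 461/9, 364 , 819, 937 ] 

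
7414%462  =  22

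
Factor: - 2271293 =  - 1031^1*2203^1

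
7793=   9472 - 1679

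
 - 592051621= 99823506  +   - 691875127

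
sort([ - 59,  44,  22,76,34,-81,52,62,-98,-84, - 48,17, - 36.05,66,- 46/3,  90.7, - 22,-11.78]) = [ -98, -84,-81, - 59,-48,- 36.05, - 22, - 46/3,  -  11.78,17, 22,34,44,52,62,  66 , 76,90.7]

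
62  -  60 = 2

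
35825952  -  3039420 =32786532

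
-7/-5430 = 7/5430 = 0.00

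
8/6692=2/1673 =0.00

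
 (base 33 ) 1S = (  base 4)331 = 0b111101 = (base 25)2b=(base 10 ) 61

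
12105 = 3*4035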